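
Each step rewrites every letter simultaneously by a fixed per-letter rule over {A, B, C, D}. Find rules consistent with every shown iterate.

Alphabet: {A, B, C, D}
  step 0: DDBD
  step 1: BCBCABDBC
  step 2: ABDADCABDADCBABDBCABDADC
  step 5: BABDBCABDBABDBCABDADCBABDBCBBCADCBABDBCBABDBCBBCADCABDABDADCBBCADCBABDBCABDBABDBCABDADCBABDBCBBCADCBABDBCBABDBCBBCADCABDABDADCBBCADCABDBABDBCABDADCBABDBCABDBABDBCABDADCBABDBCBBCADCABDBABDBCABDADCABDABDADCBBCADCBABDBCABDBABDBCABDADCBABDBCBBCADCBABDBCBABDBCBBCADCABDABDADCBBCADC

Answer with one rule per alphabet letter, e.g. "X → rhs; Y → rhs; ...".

A->B, B->ABD, C->ADC, D->BC

  step 1 ⇒ step 2: BCBCABDBC ⇒ ABD·ADC·ABD·ADC·B·ABD·BC·ABD·ADC
    A ↦ B
    B ↦ ABD
    C ↦ ADC
    D ↦ BC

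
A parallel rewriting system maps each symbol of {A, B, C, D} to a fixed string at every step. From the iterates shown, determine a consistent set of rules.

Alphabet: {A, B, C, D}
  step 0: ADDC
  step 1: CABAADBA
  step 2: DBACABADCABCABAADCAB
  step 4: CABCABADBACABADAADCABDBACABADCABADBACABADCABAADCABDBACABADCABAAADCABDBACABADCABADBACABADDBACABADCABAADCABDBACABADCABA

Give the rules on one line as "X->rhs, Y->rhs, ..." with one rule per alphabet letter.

  step 1 ⇒ step 2: CABAADBA ⇒ DBA·CAB·AD·CAB·CAB·A·AD·CAB
    A ↦ CAB
    B ↦ AD
    C ↦ DBA
    D ↦ A

A->CAB, B->AD, C->DBA, D->A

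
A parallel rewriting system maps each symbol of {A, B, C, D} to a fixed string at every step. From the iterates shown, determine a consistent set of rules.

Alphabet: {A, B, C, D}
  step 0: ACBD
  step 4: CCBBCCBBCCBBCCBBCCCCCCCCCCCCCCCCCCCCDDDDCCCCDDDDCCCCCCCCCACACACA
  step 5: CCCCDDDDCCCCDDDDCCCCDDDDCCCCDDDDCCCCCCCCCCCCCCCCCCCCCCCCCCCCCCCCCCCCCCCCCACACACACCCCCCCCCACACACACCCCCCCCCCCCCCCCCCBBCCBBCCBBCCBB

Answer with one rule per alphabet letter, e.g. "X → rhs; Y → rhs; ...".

A->BB, B->DD, C->CC, D->CA

  step 4 ⇒ step 5: CCBBCCBBCCBBCCBBCCCCCCCCCCCCCCCCCCCCDDDDCCCCDDDDCCCCCCCCCACACACA ⇒ CC·CC·DD·DD·CC·CC·DD·DD·CC·CC·DD·DD·CC·CC·DD·DD·CC·CC·CC·CC·CC·CC·CC·CC·CC·CC·CC·CC·CC·CC·CC·CC·CC·CC·CC·CC·CA·CA·CA·CA·CC·CC·CC·CC·CA·CA·CA·CA·CC·CC·CC·CC·CC·CC·CC·CC·CC·BB·CC·BB·CC·BB·CC·BB
    A ↦ BB
    B ↦ DD
    C ↦ CC
    D ↦ CA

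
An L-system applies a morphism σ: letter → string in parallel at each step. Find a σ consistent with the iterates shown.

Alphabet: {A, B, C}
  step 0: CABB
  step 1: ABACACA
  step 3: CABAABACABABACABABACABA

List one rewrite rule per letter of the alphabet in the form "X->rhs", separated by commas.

  step 0 ⇒ step 1: CABB ⇒ A·BA·CA·CA
    A ↦ BA
    B ↦ CA
    C ↦ A

A->BA, B->CA, C->A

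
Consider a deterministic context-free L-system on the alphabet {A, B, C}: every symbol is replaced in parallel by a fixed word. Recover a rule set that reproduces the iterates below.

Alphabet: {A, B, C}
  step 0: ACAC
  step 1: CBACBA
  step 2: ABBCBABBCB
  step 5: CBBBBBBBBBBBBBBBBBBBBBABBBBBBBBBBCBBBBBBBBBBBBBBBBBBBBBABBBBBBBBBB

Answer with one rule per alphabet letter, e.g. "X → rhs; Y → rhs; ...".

  step 1 ⇒ step 2: CBACBA ⇒ A·BB·CB·A·BB·CB
    A ↦ CB
    B ↦ BB
    C ↦ A

A->CB, B->BB, C->A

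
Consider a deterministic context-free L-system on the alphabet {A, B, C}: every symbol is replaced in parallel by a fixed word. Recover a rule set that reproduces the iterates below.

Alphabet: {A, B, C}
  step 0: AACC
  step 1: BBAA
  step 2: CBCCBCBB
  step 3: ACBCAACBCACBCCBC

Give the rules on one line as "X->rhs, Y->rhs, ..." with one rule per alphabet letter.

  step 2 ⇒ step 3: CBCCBCBB ⇒ A·CBC·A·A·CBC·A·CBC·CBC
    B ↦ CBC
    C ↦ A
  step 0 ⇒ step 1: AACC ⇒ B·B·A·A
    A ↦ B

A->B, B->CBC, C->A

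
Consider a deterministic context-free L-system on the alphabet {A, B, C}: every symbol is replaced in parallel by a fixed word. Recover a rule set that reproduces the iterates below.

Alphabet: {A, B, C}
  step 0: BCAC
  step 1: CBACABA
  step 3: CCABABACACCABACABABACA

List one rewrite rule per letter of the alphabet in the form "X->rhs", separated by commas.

A->CA, B->C, C->BA

  step 0 ⇒ step 1: BCAC ⇒ C·BA·CA·BA
    A ↦ CA
    B ↦ C
    C ↦ BA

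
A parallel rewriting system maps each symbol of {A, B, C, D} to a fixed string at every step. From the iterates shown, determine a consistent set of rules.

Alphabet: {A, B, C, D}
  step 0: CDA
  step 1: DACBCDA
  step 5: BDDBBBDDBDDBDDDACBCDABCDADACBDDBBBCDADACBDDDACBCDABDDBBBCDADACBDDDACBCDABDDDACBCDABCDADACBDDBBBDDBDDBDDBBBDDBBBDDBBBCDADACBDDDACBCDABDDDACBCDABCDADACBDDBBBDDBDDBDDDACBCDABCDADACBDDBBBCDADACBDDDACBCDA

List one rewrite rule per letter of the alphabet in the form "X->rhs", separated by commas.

  step 0 ⇒ step 1: CDA ⇒ DAC·B·CDA
    A ↦ CDA
    C ↦ DAC
    D ↦ B
    B ↦ BDD  (constrained at step 1)

A->CDA, B->BDD, C->DAC, D->B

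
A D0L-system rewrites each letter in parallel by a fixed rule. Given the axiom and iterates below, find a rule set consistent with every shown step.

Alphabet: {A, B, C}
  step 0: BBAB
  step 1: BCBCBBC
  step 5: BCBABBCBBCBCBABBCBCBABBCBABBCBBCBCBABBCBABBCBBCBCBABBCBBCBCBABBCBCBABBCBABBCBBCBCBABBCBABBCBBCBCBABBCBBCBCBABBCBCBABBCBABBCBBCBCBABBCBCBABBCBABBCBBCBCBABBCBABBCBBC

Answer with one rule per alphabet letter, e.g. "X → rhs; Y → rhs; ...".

A->B, B->BC, C->BAB

  step 0 ⇒ step 1: BBAB ⇒ BC·BC·B·BC
    A ↦ B
    B ↦ BC
    C ↦ BAB  (constrained at step 1)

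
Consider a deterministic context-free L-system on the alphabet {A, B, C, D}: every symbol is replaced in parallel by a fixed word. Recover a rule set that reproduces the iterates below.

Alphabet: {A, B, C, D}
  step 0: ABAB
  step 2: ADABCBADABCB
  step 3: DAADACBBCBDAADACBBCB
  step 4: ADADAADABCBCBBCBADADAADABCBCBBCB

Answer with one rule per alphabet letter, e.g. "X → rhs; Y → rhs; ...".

  step 3 ⇒ step 4: DAADACBBCBDAADACBBCB ⇒ A·DA·DA·A·DA·B·CB·CB·B·CB·A·DA·DA·A·DA·B·CB·CB·B·CB
    A ↦ DA
    B ↦ CB
    C ↦ B
    D ↦ A

A->DA, B->CB, C->B, D->A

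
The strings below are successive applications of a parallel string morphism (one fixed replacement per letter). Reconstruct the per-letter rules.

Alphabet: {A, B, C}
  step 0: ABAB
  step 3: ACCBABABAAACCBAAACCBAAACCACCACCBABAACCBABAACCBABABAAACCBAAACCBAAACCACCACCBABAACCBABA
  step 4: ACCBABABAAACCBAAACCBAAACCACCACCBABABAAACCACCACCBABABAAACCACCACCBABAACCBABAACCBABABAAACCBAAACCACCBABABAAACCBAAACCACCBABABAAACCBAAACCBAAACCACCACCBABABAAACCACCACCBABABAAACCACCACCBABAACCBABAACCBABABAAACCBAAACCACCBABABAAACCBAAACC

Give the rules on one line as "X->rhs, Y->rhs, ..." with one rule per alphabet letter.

  step 3 ⇒ step 4: ACCBABABAAACCBAAACCBAAACCACCACCBABAACCBABAACCBABABAAACCBAAACCBAAACCACCACCBABAACCBABA ⇒ ACC·BA·BA·BAA·ACC·BAA·ACC·BAA·ACC·ACC·ACC·BA·BA·BAA·ACC·ACC·ACC·BA·BA·BAA·ACC·ACC·ACC·BA·BA·ACC·BA·BA·ACC·BA·BA·BAA·ACC·BAA·ACC·ACC·BA·BA·BAA·ACC·BAA·ACC·ACC·BA·BA·BAA·ACC·BAA·ACC·BAA·ACC·ACC·ACC·BA·BA·BAA·ACC·ACC·ACC·BA·BA·BAA·ACC·ACC·ACC·BA·BA·ACC·BA·BA·ACC·BA·BA·BAA·ACC·BAA·ACC·ACC·BA·BA·BAA·ACC·BAA·ACC
    A ↦ ACC
    B ↦ BAA
    C ↦ BA

A->ACC, B->BAA, C->BA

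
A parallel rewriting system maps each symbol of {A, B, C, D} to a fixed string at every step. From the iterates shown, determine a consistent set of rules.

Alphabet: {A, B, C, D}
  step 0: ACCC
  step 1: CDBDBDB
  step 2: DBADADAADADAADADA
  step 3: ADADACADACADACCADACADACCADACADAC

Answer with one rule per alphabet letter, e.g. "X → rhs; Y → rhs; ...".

A->C, B->DA, C->DB, D->ADA

  step 2 ⇒ step 3: DBADADAADADAADADA ⇒ ADA·DA·C·ADA·C·ADA·C·C·ADA·C·ADA·C·C·ADA·C·ADA·C
    A ↦ C
    B ↦ DA
    D ↦ ADA
  step 0 ⇒ step 1: ACCC ⇒ C·DB·DB·DB
    C ↦ DB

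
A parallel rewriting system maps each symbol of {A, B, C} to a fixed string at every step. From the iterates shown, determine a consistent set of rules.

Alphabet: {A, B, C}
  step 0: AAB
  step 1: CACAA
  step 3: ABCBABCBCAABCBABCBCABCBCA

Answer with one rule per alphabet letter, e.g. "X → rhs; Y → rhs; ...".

A->CA, B->A, C->BCB

  step 0 ⇒ step 1: AAB ⇒ CA·CA·A
    A ↦ CA
    B ↦ A
    C ↦ BCB  (constrained at step 1)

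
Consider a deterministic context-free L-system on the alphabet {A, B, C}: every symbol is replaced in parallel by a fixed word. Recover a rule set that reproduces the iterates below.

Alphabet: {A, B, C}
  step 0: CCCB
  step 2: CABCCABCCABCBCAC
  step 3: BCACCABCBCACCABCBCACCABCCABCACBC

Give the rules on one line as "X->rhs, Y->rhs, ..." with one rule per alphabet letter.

A->AC, B->CA, C->BC

  step 2 ⇒ step 3: CABCCABCCABCBCAC ⇒ BC·AC·CA·BC·BC·AC·CA·BC·BC·AC·CA·BC·CA·BC·AC·BC
    A ↦ AC
    B ↦ CA
    C ↦ BC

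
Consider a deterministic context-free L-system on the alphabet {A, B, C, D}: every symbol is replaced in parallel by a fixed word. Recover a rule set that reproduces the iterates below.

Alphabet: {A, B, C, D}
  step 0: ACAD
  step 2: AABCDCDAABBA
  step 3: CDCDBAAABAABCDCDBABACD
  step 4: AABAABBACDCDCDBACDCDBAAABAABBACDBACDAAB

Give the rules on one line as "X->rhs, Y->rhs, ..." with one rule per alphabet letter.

  step 3 ⇒ step 4: CDCDBAAABAABCDCDBABACD ⇒ AA·B·AA·B·BA·CD·CD·CD·BA·CD·CD·BA·AA·B·AA·B·BA·CD·BA·CD·AA·B
    A ↦ CD
    B ↦ BA
    C ↦ AA
    D ↦ B

A->CD, B->BA, C->AA, D->B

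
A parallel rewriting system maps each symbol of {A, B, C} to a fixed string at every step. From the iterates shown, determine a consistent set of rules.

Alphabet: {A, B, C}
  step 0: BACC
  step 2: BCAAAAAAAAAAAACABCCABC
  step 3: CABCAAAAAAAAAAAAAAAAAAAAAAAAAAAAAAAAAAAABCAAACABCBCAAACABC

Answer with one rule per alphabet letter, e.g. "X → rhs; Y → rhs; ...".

  step 2 ⇒ step 3: BCAAAAAAAAAAAACABCCABC ⇒ CA·BC·AAA·AAA·AAA·AAA·AAA·AAA·AAA·AAA·AAA·AAA·AAA·AAA·BC·AAA·CA·BC·BC·AAA·CA·BC
    A ↦ AAA
    B ↦ CA
    C ↦ BC

A->AAA, B->CA, C->BC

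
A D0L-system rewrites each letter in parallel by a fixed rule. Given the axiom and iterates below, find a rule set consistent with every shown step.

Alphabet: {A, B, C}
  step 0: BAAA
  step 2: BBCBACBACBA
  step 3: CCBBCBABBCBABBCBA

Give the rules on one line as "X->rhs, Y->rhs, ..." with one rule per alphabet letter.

A->BA, B->C, C->BB

  step 2 ⇒ step 3: BBCBACBACBA ⇒ C·C·BB·C·BA·BB·C·BA·BB·C·BA
    A ↦ BA
    B ↦ C
    C ↦ BB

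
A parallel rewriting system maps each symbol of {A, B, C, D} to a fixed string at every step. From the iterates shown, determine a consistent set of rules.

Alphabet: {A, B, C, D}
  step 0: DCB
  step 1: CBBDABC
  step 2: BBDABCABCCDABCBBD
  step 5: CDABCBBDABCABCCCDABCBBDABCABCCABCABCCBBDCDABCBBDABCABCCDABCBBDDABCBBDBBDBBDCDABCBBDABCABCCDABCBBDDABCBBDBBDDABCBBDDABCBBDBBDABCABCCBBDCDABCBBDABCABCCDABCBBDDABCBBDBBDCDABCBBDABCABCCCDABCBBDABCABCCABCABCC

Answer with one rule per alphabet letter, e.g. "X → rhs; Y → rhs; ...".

  step 1 ⇒ step 2: CBBDABC ⇒ BBD·ABC·ABC·C·D·ABC·BBD
    A ↦ D
    B ↦ ABC
    C ↦ BBD
    D ↦ C

A->D, B->ABC, C->BBD, D->C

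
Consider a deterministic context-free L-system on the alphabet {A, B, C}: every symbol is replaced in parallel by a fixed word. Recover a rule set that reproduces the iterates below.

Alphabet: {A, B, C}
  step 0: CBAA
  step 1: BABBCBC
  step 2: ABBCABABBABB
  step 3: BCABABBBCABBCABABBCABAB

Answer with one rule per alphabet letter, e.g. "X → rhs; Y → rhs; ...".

A->BC, B->AB, C->B

  step 2 ⇒ step 3: ABBCABABBABB ⇒ BC·AB·AB·B·BC·AB·BC·AB·AB·BC·AB·AB
    A ↦ BC
    B ↦ AB
    C ↦ B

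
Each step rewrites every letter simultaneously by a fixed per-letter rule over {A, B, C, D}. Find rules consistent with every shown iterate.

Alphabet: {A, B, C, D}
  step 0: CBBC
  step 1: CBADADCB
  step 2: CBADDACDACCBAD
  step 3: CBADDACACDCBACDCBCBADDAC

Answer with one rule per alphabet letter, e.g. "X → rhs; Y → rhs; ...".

A->D, B->AD, C->CB, D->AC

  step 2 ⇒ step 3: CBADDACDACCBAD ⇒ CB·AD·D·AC·AC·D·CB·AC·D·CB·CB·AD·D·AC
    A ↦ D
    B ↦ AD
    C ↦ CB
    D ↦ AC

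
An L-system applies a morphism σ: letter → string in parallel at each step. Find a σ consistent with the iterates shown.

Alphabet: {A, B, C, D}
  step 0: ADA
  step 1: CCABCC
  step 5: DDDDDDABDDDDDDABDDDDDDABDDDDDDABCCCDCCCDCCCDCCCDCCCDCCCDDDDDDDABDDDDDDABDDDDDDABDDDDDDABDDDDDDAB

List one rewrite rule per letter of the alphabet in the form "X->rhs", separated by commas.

  step 0 ⇒ step 1: ADA ⇒ CC·AB·CC
    A ↦ CC
    D ↦ AB
    B ↦ CD  (constrained at step 1)
    C ↦ DD  (constrained at step 1)

A->CC, B->CD, C->DD, D->AB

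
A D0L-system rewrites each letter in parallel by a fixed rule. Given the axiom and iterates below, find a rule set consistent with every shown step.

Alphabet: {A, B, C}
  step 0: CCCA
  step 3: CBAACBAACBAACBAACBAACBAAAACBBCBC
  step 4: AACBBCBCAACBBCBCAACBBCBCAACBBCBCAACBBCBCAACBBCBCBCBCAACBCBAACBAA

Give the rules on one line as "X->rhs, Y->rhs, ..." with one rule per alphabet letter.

A->BC, B->CB, C->AA

  step 3 ⇒ step 4: CBAACBAACBAACBAACBAACBAAAACBBCBC ⇒ AA·CB·BC·BC·AA·CB·BC·BC·AA·CB·BC·BC·AA·CB·BC·BC·AA·CB·BC·BC·AA·CB·BC·BC·BC·BC·AA·CB·CB·AA·CB·AA
    A ↦ BC
    B ↦ CB
    C ↦ AA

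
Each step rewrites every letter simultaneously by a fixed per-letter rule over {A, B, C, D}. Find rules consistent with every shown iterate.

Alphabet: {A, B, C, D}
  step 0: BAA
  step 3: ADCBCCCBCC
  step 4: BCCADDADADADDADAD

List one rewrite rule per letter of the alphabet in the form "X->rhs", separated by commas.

A->BC, B->D, C->AD, D->C

  step 3 ⇒ step 4: ADCBCCCBCC ⇒ BC·C·AD·D·AD·AD·AD·D·AD·AD
    A ↦ BC
    B ↦ D
    C ↦ AD
    D ↦ C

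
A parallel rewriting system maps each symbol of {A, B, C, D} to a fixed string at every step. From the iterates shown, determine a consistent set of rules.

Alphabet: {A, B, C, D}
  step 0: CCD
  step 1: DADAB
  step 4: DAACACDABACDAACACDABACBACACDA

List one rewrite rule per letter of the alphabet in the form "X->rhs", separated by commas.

A->AC, B->CA, C->DA, D->B

  step 0 ⇒ step 1: CCD ⇒ DA·DA·B
    C ↦ DA
    D ↦ B
    A ↦ AC  (constrained at step 1)
    B ↦ CA  (constrained at step 1)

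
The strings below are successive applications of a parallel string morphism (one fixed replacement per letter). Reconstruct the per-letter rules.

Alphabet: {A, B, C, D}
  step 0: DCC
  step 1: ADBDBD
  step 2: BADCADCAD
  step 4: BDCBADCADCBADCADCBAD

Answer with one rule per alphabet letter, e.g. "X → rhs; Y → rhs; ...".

A->B, B->C, C->BD, D->AD

  step 1 ⇒ step 2: ADBDBD ⇒ B·AD·C·AD·C·AD
    A ↦ B
    B ↦ C
    D ↦ AD
  step 0 ⇒ step 1: DCC ⇒ AD·BD·BD
    C ↦ BD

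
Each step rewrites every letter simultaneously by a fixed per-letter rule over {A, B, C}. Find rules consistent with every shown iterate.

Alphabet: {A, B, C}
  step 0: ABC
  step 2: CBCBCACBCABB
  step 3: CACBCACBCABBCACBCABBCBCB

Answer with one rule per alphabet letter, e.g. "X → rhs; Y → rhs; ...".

A->BB, B->CB, C->CA

  step 2 ⇒ step 3: CBCBCACBCABB ⇒ CA·CB·CA·CB·CA·BB·CA·CB·CA·BB·CB·CB
    A ↦ BB
    B ↦ CB
    C ↦ CA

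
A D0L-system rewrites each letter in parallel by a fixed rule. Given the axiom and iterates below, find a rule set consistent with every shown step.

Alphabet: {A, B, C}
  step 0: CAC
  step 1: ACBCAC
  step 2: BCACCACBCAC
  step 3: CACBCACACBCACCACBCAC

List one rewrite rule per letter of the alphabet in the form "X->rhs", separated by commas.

A->BC, B->C, C->AC

  step 2 ⇒ step 3: BCACCACBCAC ⇒ C·AC·BC·AC·AC·BC·AC·C·AC·BC·AC
    A ↦ BC
    B ↦ C
    C ↦ AC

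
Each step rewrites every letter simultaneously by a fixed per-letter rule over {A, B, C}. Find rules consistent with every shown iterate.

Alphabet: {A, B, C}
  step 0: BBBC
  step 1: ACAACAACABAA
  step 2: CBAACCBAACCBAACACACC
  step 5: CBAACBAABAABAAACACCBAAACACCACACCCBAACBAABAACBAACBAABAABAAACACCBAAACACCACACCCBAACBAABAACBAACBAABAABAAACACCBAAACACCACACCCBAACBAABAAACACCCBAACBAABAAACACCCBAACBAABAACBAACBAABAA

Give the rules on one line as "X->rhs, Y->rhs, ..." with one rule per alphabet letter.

  step 1 ⇒ step 2: ACAACAACABAA ⇒ C·BAA·C·C·BAA·C·C·BAA·C·ACA·C·C
    A ↦ C
    B ↦ ACA
    C ↦ BAA

A->C, B->ACA, C->BAA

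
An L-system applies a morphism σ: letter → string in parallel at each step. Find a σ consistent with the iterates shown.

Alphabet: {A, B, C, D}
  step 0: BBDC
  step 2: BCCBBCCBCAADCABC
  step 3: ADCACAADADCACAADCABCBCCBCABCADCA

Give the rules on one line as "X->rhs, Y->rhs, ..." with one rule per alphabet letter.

A->BC, B->AD, C->CA, D->CB

  step 2 ⇒ step 3: BCCBBCCBCAADCABC ⇒ AD·CA·CA·AD·AD·CA·CA·AD·CA·BC·BC·CB·CA·BC·AD·CA
    A ↦ BC
    B ↦ AD
    C ↦ CA
    D ↦ CB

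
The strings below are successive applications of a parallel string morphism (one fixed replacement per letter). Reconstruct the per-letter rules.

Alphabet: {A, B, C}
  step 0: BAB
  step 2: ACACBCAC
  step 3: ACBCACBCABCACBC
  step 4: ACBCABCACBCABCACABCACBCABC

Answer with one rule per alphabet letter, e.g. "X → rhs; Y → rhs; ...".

A->AC, B->A, C->BC

  step 3 ⇒ step 4: ACBCACBCABCACBC ⇒ AC·BC·A·BC·AC·BC·A·BC·AC·A·BC·AC·BC·A·BC
    A ↦ AC
    B ↦ A
    C ↦ BC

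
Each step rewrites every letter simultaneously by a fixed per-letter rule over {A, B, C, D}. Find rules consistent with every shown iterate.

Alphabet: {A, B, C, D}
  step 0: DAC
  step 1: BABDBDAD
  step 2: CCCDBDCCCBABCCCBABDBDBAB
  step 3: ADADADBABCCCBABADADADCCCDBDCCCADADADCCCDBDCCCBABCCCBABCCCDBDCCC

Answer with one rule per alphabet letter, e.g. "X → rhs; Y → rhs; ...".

A->DBD, B->CCC, C->AD, D->BAB

  step 2 ⇒ step 3: CCCDBDCCCBABCCCBABDBDBAB ⇒ AD·AD·AD·BAB·CCC·BAB·AD·AD·AD·CCC·DBD·CCC·AD·AD·AD·CCC·DBD·CCC·BAB·CCC·BAB·CCC·DBD·CCC
    A ↦ DBD
    B ↦ CCC
    C ↦ AD
    D ↦ BAB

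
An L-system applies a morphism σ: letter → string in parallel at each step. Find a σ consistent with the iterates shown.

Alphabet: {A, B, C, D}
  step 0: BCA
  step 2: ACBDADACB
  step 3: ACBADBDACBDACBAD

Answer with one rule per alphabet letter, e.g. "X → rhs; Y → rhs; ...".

  step 2 ⇒ step 3: ACBDADACB ⇒ AC·B·AD·BD·AC·BD·AC·B·AD
    A ↦ AC
    B ↦ AD
    C ↦ B
    D ↦ BD

A->AC, B->AD, C->B, D->BD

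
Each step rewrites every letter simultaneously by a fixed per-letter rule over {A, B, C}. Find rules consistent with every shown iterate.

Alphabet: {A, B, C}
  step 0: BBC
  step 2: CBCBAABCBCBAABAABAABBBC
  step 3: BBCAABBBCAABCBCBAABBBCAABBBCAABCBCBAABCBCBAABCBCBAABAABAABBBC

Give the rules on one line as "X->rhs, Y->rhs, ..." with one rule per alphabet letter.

A->CB, B->AAB, C->BBC

  step 2 ⇒ step 3: CBCBAABCBCBAABAABAABBBC ⇒ BBC·AAB·BBC·AAB·CB·CB·AAB·BBC·AAB·BBC·AAB·CB·CB·AAB·CB·CB·AAB·CB·CB·AAB·AAB·AAB·BBC
    A ↦ CB
    B ↦ AAB
    C ↦ BBC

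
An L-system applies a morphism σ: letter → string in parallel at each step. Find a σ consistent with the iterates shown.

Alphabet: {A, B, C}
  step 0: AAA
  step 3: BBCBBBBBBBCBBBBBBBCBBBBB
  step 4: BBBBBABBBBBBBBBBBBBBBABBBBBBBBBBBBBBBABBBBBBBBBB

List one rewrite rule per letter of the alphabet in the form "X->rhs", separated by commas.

A->CB, B->BB, C->BA

  step 3 ⇒ step 4: BBCBBBBBBBCBBBBBBBCBBBBB ⇒ BB·BB·BA·BB·BB·BB·BB·BB·BB·BB·BA·BB·BB·BB·BB·BB·BB·BB·BA·BB·BB·BB·BB·BB
    B ↦ BB
    C ↦ BA
    A ↦ CB  (constrained at step 0)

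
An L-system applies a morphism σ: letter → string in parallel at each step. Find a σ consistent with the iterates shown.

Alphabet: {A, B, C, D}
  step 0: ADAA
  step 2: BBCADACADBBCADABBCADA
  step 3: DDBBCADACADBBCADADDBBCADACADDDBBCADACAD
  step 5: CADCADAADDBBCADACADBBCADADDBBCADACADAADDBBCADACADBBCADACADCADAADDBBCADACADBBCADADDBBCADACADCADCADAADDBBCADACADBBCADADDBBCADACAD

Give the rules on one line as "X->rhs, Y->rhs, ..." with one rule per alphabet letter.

  step 2 ⇒ step 3: BBCADACADBBCADABBCADA ⇒ D·D·BB·CAD·A·CAD·BB·CAD·A·D·D·BB·CAD·A·CAD·D·D·BB·CAD·A·CAD
    A ↦ CAD
    B ↦ D
    C ↦ BB
    D ↦ A

A->CAD, B->D, C->BB, D->A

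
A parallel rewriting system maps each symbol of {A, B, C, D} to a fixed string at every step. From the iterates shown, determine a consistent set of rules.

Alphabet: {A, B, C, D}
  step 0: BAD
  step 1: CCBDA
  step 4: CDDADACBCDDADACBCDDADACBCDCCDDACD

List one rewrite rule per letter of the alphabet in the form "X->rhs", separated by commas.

  step 0 ⇒ step 1: BAD ⇒ C·CB·DA
    A ↦ CB
    B ↦ C
    D ↦ DA
    C ↦ CD  (constrained at step 1)

A->CB, B->C, C->CD, D->DA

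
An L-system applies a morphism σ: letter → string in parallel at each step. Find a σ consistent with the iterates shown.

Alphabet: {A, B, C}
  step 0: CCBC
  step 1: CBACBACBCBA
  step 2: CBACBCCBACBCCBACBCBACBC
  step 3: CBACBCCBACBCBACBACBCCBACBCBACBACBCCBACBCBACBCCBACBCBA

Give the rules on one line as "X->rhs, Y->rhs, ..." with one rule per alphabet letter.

  step 2 ⇒ step 3: CBACBCCBACBCCBACBCBACBC ⇒ CBA·CB·C·CBA·CB·CBA·CBA·CB·C·CBA·CB·CBA·CBA·CB·C·CBA·CB·CBA·CB·C·CBA·CB·CBA
    A ↦ C
    B ↦ CB
    C ↦ CBA

A->C, B->CB, C->CBA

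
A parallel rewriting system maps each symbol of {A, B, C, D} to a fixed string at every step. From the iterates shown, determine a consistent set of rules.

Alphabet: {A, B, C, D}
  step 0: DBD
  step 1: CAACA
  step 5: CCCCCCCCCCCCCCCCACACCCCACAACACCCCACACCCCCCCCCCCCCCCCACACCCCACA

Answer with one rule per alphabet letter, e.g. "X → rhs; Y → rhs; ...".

A->BD, B->A, C->CC, D->CA

  step 0 ⇒ step 1: DBD ⇒ CA·A·CA
    B ↦ A
    D ↦ CA
    A ↦ BD  (constrained at step 1)
    C ↦ CC  (constrained at step 1)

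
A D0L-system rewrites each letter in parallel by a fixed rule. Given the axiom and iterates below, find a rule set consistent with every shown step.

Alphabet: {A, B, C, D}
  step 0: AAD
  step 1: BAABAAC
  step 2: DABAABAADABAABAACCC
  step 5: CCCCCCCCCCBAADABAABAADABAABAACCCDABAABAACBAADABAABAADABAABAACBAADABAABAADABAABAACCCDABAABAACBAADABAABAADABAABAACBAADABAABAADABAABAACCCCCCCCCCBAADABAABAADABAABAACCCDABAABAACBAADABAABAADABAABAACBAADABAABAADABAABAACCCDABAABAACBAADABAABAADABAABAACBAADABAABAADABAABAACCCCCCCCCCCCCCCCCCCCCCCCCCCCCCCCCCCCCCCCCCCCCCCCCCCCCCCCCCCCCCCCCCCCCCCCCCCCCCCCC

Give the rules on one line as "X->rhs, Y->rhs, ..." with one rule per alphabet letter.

  step 1 ⇒ step 2: BAABAAC ⇒ DA·BAA·BAA·DA·BAA·BAA·CCC
    A ↦ BAA
    B ↦ DA
    C ↦ CCC
  step 0 ⇒ step 1: AAD ⇒ BAA·BAA·C
    D ↦ C

A->BAA, B->DA, C->CCC, D->C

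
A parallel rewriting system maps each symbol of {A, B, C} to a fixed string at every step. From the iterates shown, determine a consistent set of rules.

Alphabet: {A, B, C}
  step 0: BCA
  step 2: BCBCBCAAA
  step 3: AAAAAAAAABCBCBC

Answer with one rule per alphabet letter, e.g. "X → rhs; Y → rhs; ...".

  step 2 ⇒ step 3: BCBCBCAAA ⇒ A·AA·A·AA·A·AA·BC·BC·BC
    A ↦ BC
    B ↦ A
    C ↦ AA

A->BC, B->A, C->AA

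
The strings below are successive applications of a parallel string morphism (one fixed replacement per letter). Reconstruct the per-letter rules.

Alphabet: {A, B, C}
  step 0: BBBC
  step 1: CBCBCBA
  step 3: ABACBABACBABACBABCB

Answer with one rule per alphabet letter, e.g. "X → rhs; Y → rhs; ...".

A->AB, B->CB, C->A

  step 0 ⇒ step 1: BBBC ⇒ CB·CB·CB·A
    B ↦ CB
    C ↦ A
    A ↦ AB  (constrained at step 1)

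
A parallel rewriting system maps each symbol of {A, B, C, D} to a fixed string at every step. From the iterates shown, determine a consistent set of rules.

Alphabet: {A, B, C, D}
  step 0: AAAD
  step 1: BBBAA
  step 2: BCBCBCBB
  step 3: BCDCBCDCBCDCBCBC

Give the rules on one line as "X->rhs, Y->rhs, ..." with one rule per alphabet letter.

  step 2 ⇒ step 3: BCBCBCBB ⇒ BC·DC·BC·DC·BC·DC·BC·BC
    B ↦ BC
    C ↦ DC
  step 0 ⇒ step 1: AAAD ⇒ B·B·B·AA
    A ↦ B
  step 0 ⇒ step 1: AAAD ⇒ B·B·B·AA
    D ↦ AA

A->B, B->BC, C->DC, D->AA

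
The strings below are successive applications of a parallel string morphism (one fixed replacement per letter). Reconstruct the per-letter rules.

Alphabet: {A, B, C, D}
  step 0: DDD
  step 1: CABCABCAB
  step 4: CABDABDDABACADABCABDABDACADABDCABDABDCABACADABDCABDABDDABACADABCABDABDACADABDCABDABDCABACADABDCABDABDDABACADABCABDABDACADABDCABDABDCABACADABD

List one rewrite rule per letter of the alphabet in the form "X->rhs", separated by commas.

A->DAB, B->D, C->ACA, D->CAB

  step 0 ⇒ step 1: DDD ⇒ CAB·CAB·CAB
    D ↦ CAB
    A ↦ DAB  (constrained at step 1)
    B ↦ D  (constrained at step 1)
    C ↦ ACA  (constrained at step 1)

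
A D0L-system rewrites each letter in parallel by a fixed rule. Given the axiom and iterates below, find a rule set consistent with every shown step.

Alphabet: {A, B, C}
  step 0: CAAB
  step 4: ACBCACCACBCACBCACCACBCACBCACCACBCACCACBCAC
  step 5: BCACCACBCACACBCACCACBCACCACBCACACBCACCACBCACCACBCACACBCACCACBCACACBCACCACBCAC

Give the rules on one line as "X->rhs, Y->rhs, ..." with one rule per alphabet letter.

  step 4 ⇒ step 5: ACBCACCACBCACBCACCACBCACBCACCACBCACCACBCAC ⇒ BC·AC·C·AC·BC·AC·AC·BC·AC·C·AC·BC·AC·C·AC·BC·AC·AC·BC·AC·C·AC·BC·AC·C·AC·BC·AC·AC·BC·AC·C·AC·BC·AC·AC·BC·AC·C·AC·BC·AC
    A ↦ BC
    B ↦ C
    C ↦ AC

A->BC, B->C, C->AC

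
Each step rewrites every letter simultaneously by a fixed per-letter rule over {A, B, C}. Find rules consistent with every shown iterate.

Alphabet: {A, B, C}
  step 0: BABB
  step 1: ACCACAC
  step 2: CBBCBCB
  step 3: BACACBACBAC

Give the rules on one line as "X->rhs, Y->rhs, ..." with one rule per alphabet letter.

A->C, B->AC, C->B

  step 2 ⇒ step 3: CBBCBCB ⇒ B·AC·AC·B·AC·B·AC
    B ↦ AC
    C ↦ B
  step 0 ⇒ step 1: BABB ⇒ AC·C·AC·AC
    A ↦ C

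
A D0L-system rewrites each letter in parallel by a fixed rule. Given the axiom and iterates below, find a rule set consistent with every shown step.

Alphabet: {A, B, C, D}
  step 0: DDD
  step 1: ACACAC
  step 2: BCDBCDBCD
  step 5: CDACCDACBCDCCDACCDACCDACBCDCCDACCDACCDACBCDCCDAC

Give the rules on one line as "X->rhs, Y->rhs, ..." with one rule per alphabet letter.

A->B, B->C, C->CD, D->AC

  step 1 ⇒ step 2: ACACAC ⇒ B·CD·B·CD·B·CD
    A ↦ B
    C ↦ CD
    B ↦ C  (constrained at step 2)
  step 0 ⇒ step 1: DDD ⇒ AC·AC·AC
    D ↦ AC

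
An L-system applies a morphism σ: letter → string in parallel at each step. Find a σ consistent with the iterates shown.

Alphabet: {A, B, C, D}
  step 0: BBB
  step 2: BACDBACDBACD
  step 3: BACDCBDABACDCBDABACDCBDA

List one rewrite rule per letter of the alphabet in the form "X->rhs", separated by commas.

  step 2 ⇒ step 3: BACDBACDBACD ⇒ BA·CD·CB·DA·BA·CD·CB·DA·BA·CD·CB·DA
    A ↦ CD
    B ↦ BA
    C ↦ CB
    D ↦ DA

A->CD, B->BA, C->CB, D->DA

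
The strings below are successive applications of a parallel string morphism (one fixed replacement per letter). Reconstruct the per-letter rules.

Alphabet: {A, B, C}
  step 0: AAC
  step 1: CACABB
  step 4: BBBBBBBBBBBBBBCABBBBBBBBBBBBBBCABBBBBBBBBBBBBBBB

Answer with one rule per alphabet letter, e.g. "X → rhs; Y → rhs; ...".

A->CA, B->BB, C->BB

  step 0 ⇒ step 1: AAC ⇒ CA·CA·BB
    A ↦ CA
    C ↦ BB
    B ↦ BB  (constrained at step 1)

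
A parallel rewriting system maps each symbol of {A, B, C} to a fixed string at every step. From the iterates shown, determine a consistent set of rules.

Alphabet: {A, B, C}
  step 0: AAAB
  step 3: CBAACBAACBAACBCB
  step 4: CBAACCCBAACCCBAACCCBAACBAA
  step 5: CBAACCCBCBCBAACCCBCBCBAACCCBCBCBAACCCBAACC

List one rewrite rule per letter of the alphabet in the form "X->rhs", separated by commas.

  step 4 ⇒ step 5: CBAACCCBAACCCBAACCCBAACBAA ⇒ CB·AA·C·C·CB·CB·CB·AA·C·C·CB·CB·CB·AA·C·C·CB·CB·CB·AA·C·C·CB·AA·C·C
    A ↦ C
    B ↦ AA
    C ↦ CB

A->C, B->AA, C->CB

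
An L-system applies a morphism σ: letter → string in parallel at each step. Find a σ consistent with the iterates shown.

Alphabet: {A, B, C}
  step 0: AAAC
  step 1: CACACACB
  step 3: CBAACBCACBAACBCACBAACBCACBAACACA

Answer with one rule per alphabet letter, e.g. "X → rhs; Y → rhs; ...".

A->CA, B->AA, C->CB

  step 0 ⇒ step 1: AAAC ⇒ CA·CA·CA·CB
    A ↦ CA
    C ↦ CB
    B ↦ AA  (constrained at step 1)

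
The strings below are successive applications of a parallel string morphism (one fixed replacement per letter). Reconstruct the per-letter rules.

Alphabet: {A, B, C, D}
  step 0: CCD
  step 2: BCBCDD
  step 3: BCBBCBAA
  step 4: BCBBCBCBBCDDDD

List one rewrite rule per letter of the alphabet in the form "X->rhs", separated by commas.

A->DD, B->BC, C->B, D->A

  step 3 ⇒ step 4: BCBBCBAA ⇒ BC·B·BC·BC·B·BC·DD·DD
    A ↦ DD
    B ↦ BC
    C ↦ B
  step 2 ⇒ step 3: BCBCDD ⇒ BC·B·BC·B·A·A
    D ↦ A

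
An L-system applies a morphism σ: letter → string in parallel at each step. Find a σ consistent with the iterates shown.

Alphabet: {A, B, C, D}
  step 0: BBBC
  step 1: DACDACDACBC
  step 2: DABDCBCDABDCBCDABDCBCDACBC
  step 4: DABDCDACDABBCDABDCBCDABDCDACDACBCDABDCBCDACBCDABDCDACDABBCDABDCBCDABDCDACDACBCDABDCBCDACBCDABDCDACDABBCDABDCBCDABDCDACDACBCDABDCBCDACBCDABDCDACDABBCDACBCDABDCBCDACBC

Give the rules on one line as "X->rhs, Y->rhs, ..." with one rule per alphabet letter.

A->DC, B->DAC, C->BC, D->DAB

  step 1 ⇒ step 2: DACDACDACBC ⇒ DAB·DC·BC·DAB·DC·BC·DAB·DC·BC·DAC·BC
    A ↦ DC
    B ↦ DAC
    C ↦ BC
    D ↦ DAB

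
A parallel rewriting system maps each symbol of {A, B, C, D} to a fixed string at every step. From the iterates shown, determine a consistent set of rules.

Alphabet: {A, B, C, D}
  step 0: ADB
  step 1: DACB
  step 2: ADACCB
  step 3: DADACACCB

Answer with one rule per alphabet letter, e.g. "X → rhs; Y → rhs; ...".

A->D, B->CB, C->AC, D->A

  step 2 ⇒ step 3: ADACCB ⇒ D·A·D·AC·AC·CB
    A ↦ D
    B ↦ CB
    C ↦ AC
    D ↦ A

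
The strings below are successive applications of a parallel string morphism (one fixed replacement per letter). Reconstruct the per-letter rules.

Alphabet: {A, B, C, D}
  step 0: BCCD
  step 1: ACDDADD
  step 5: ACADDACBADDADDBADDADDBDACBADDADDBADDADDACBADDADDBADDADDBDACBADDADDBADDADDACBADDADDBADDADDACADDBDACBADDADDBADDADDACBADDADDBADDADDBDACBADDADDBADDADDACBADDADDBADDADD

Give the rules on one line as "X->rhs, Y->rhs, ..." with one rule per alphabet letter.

A->B, B->AC, C->D, D->ADD

  step 0 ⇒ step 1: BCCD ⇒ AC·D·D·ADD
    B ↦ AC
    C ↦ D
    D ↦ ADD
    A ↦ B  (constrained at step 1)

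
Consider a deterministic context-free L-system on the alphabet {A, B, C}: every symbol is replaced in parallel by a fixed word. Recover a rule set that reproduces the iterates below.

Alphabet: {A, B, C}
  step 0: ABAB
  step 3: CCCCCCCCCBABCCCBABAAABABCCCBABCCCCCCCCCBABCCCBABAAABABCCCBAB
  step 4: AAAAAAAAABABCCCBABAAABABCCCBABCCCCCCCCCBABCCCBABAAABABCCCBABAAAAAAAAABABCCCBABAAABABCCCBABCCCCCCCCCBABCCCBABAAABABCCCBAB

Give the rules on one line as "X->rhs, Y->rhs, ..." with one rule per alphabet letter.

  step 3 ⇒ step 4: CCCCCCCCCBABCCCBABAAABABCCCBABCCCCCCCCCBABCCCBABAAABABCCCBAB ⇒ A·A·A·A·A·A·A·A·A·BAB·CCC·BAB·A·A·A·BAB·CCC·BAB·CCC·CCC·CCC·BAB·CCC·BAB·A·A·A·BAB·CCC·BAB·A·A·A·A·A·A·A·A·A·BAB·CCC·BAB·A·A·A·BAB·CCC·BAB·CCC·CCC·CCC·BAB·CCC·BAB·A·A·A·BAB·CCC·BAB
    A ↦ CCC
    B ↦ BAB
    C ↦ A

A->CCC, B->BAB, C->A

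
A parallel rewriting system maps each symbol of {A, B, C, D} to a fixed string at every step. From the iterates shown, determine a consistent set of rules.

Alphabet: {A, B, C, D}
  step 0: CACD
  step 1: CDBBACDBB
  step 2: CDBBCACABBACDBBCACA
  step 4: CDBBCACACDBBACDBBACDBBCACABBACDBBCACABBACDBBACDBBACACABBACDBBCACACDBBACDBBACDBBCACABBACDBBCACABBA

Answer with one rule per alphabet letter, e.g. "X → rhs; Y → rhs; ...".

  step 1 ⇒ step 2: CDBBACDBB ⇒ CD·BB·CA·CA·BBA·CD·BB·CA·CA
    A ↦ BBA
    B ↦ CA
    C ↦ CD
    D ↦ BB

A->BBA, B->CA, C->CD, D->BB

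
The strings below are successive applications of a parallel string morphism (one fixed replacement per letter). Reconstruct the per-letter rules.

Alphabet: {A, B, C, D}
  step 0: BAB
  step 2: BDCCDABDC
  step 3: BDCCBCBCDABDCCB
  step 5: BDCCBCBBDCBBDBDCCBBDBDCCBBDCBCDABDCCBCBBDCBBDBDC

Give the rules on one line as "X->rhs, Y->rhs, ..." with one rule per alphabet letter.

  step 2 ⇒ step 3: BDCCDABDC ⇒ BD·C·CB·CB·C·DA·BD·C·CB
    A ↦ DA
    B ↦ BD
    C ↦ CB
    D ↦ C

A->DA, B->BD, C->CB, D->C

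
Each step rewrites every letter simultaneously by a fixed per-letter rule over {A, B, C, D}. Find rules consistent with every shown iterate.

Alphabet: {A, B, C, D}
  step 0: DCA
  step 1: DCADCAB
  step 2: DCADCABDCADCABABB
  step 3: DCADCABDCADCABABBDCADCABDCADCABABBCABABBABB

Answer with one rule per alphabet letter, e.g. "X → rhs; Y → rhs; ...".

  step 2 ⇒ step 3: DCADCABDCADCABABB ⇒ DC·AD·CAB·DC·AD·CAB·ABB·DC·AD·CAB·DC·AD·CAB·ABB·CAB·ABB·ABB
    A ↦ CAB
    B ↦ ABB
    C ↦ AD
    D ↦ DC

A->CAB, B->ABB, C->AD, D->DC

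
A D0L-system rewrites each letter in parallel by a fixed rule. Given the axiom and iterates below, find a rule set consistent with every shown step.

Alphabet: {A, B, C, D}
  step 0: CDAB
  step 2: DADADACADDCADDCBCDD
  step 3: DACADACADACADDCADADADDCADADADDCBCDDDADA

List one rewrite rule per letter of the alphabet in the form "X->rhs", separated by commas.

  step 2 ⇒ step 3: DADADACADDCADDCBCDD ⇒ DA·CA·DA·CA·DA·CA·DD·CA·DA·DA·DD·CA·DA·DA·DD·CBC·DD·DA·DA
    A ↦ CA
    B ↦ CBC
    C ↦ DD
    D ↦ DA

A->CA, B->CBC, C->DD, D->DA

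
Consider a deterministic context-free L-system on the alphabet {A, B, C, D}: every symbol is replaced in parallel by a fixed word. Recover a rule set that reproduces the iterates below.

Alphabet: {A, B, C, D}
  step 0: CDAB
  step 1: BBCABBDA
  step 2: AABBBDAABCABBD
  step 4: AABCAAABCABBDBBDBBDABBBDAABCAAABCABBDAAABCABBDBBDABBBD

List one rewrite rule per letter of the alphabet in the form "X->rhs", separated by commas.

A->BBD, B->A, C->B, D->BCA

  step 1 ⇒ step 2: BBCABBDA ⇒ A·A·B·BBD·A·A·BCA·BBD
    A ↦ BBD
    B ↦ A
    C ↦ B
    D ↦ BCA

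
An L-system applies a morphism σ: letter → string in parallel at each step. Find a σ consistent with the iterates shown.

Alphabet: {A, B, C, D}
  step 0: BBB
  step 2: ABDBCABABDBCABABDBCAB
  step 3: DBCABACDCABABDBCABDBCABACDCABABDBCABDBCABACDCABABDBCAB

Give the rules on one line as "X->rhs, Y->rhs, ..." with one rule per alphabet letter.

A->DB, B->CAB, C->AB, D->ACD

  step 2 ⇒ step 3: ABDBCABABDBCABABDBCAB ⇒ DB·CAB·ACD·CAB·AB·DB·CAB·DB·CAB·ACD·CAB·AB·DB·CAB·DB·CAB·ACD·CAB·AB·DB·CAB
    A ↦ DB
    B ↦ CAB
    C ↦ AB
    D ↦ ACD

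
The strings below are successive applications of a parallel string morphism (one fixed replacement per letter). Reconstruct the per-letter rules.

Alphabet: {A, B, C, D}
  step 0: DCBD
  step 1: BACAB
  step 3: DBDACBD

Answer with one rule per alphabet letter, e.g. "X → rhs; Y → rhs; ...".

  step 0 ⇒ step 1: DCBD ⇒ B·AC·A·B
    B ↦ A
    C ↦ AC
    D ↦ B
    A ↦ D  (constrained at step 1)

A->D, B->A, C->AC, D->B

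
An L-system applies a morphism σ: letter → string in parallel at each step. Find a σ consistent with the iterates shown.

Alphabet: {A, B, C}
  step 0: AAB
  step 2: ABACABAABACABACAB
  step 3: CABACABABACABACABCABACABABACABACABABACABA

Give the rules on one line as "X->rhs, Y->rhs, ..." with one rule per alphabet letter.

A->CAB, B->A, C->ABA

  step 2 ⇒ step 3: ABACABAABACABACAB ⇒ CAB·A·CAB·ABA·CAB·A·CAB·CAB·A·CAB·ABA·CAB·A·CAB·ABA·CAB·A
    A ↦ CAB
    B ↦ A
    C ↦ ABA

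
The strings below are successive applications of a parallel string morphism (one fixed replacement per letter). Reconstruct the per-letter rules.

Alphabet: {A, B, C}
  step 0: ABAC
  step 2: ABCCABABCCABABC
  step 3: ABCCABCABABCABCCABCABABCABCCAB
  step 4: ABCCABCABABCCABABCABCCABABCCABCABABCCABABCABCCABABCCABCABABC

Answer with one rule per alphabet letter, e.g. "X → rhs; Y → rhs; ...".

  step 3 ⇒ step 4: ABCCABCABABCABCCABCABABCABCCAB ⇒ AB·C·CAB·CAB·AB·C·CAB·AB·C·AB·C·CAB·AB·C·CAB·CAB·AB·C·CAB·AB·C·AB·C·CAB·AB·C·CAB·CAB·AB·C
    A ↦ AB
    B ↦ C
    C ↦ CAB

A->AB, B->C, C->CAB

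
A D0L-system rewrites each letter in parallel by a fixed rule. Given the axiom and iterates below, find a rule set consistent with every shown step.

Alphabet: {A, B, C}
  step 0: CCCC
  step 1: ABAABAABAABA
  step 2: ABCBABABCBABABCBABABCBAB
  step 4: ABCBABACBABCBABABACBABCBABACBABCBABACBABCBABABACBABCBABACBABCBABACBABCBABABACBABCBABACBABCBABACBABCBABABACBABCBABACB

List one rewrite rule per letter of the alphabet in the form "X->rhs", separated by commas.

  step 1 ⇒ step 2: ABAABAABAABA ⇒ AB·CB·AB·AB·CB·AB·AB·CB·AB·AB·CB·AB
    A ↦ AB
    B ↦ CB
  step 0 ⇒ step 1: CCCC ⇒ ABA·ABA·ABA·ABA
    C ↦ ABA

A->AB, B->CB, C->ABA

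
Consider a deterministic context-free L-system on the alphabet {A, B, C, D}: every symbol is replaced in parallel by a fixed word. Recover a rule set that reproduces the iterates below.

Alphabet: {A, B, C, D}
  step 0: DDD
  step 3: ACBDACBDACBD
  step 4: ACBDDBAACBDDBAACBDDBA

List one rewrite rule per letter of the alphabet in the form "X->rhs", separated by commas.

  step 3 ⇒ step 4: ACBDACBDACBD ⇒ AC·BD·DB·A·AC·BD·DB·A·AC·BD·DB·A
    A ↦ AC
    B ↦ DB
    C ↦ BD
    D ↦ A

A->AC, B->DB, C->BD, D->A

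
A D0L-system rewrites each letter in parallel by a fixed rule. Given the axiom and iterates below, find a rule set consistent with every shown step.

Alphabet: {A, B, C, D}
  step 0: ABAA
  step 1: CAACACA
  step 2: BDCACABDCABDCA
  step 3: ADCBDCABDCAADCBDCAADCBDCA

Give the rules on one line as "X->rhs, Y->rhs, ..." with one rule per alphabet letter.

  step 2 ⇒ step 3: BDCACABDCABDCA ⇒ A·DC·BD·CA·BD·CA·A·DC·BD·CA·A·DC·BD·CA
    A ↦ CA
    B ↦ A
    C ↦ BD
    D ↦ DC

A->CA, B->A, C->BD, D->DC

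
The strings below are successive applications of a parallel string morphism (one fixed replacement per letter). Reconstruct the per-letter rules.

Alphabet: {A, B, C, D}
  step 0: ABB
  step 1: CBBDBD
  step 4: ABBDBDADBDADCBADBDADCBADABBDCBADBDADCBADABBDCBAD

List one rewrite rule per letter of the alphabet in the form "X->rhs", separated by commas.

A->CB, B->BD, C->AB, D->AD

  step 0 ⇒ step 1: ABB ⇒ CB·BD·BD
    A ↦ CB
    B ↦ BD
    C ↦ AB  (constrained at step 1)
    D ↦ AD  (constrained at step 1)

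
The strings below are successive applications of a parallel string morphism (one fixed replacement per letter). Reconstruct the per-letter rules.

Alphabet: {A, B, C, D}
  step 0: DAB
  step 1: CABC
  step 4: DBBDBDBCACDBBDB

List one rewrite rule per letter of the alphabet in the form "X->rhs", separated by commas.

  step 0 ⇒ step 1: DAB ⇒ CA·B·C
    A ↦ B
    B ↦ C
    D ↦ CA
    C ↦ DB  (constrained at step 1)

A->B, B->C, C->DB, D->CA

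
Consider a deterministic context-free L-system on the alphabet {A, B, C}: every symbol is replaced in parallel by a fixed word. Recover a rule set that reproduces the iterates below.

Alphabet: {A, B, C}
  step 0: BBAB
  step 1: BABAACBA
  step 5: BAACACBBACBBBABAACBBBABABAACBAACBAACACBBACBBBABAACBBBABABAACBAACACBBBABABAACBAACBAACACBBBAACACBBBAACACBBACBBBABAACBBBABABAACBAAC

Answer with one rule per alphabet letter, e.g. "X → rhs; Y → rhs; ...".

  step 0 ⇒ step 1: BBAB ⇒ BA·BA·AC·BA
    A ↦ AC
    B ↦ BA
    C ↦ BB  (constrained at step 1)

A->AC, B->BA, C->BB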